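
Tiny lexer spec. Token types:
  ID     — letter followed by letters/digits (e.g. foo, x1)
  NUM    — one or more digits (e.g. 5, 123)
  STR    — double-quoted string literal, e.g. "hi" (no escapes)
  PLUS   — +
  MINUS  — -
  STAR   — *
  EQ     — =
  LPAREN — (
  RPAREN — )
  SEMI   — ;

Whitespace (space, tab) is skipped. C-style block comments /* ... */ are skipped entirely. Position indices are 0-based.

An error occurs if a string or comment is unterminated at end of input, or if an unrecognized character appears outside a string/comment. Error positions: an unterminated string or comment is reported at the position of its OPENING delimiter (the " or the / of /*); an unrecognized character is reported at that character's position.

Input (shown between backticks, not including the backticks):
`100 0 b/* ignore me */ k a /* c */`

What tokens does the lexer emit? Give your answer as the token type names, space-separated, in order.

Answer: NUM NUM ID ID ID

Derivation:
pos=0: emit NUM '100' (now at pos=3)
pos=4: emit NUM '0' (now at pos=5)
pos=6: emit ID 'b' (now at pos=7)
pos=7: enter COMMENT mode (saw '/*')
exit COMMENT mode (now at pos=22)
pos=23: emit ID 'k' (now at pos=24)
pos=25: emit ID 'a' (now at pos=26)
pos=27: enter COMMENT mode (saw '/*')
exit COMMENT mode (now at pos=34)
DONE. 5 tokens: [NUM, NUM, ID, ID, ID]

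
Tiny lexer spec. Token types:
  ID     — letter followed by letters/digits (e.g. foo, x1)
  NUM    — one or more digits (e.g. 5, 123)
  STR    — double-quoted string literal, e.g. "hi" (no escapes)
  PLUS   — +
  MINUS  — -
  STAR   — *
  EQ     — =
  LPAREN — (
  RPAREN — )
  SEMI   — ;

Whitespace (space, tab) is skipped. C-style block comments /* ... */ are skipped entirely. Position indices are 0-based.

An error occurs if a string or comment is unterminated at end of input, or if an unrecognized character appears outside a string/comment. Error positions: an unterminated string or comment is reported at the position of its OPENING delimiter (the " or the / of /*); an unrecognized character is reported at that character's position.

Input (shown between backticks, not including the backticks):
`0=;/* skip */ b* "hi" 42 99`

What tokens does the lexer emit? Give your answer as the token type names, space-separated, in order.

Answer: NUM EQ SEMI ID STAR STR NUM NUM

Derivation:
pos=0: emit NUM '0' (now at pos=1)
pos=1: emit EQ '='
pos=2: emit SEMI ';'
pos=3: enter COMMENT mode (saw '/*')
exit COMMENT mode (now at pos=13)
pos=14: emit ID 'b' (now at pos=15)
pos=15: emit STAR '*'
pos=17: enter STRING mode
pos=17: emit STR "hi" (now at pos=21)
pos=22: emit NUM '42' (now at pos=24)
pos=25: emit NUM '99' (now at pos=27)
DONE. 8 tokens: [NUM, EQ, SEMI, ID, STAR, STR, NUM, NUM]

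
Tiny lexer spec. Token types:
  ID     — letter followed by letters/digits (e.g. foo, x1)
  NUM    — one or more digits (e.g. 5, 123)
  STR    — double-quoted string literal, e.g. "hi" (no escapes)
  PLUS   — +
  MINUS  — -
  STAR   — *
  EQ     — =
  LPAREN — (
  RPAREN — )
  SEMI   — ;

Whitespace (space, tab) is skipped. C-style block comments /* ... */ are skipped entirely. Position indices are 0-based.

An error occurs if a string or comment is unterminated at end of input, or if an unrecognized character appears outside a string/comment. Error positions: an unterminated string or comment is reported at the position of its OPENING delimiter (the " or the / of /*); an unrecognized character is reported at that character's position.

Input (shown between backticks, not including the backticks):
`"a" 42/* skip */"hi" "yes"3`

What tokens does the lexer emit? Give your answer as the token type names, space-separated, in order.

Answer: STR NUM STR STR NUM

Derivation:
pos=0: enter STRING mode
pos=0: emit STR "a" (now at pos=3)
pos=4: emit NUM '42' (now at pos=6)
pos=6: enter COMMENT mode (saw '/*')
exit COMMENT mode (now at pos=16)
pos=16: enter STRING mode
pos=16: emit STR "hi" (now at pos=20)
pos=21: enter STRING mode
pos=21: emit STR "yes" (now at pos=26)
pos=26: emit NUM '3' (now at pos=27)
DONE. 5 tokens: [STR, NUM, STR, STR, NUM]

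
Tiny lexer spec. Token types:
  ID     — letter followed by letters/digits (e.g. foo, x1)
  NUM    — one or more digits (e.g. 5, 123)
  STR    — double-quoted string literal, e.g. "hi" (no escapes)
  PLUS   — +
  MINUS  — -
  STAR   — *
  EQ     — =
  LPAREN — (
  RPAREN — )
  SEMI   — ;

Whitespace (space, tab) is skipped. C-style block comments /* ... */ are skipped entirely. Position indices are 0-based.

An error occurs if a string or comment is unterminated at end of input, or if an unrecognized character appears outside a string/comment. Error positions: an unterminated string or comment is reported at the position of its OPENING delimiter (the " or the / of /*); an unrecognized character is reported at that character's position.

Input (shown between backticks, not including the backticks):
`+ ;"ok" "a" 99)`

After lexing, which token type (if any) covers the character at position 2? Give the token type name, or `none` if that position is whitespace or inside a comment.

pos=0: emit PLUS '+'
pos=2: emit SEMI ';'
pos=3: enter STRING mode
pos=3: emit STR "ok" (now at pos=7)
pos=8: enter STRING mode
pos=8: emit STR "a" (now at pos=11)
pos=12: emit NUM '99' (now at pos=14)
pos=14: emit RPAREN ')'
DONE. 6 tokens: [PLUS, SEMI, STR, STR, NUM, RPAREN]
Position 2: char is ';' -> SEMI

Answer: SEMI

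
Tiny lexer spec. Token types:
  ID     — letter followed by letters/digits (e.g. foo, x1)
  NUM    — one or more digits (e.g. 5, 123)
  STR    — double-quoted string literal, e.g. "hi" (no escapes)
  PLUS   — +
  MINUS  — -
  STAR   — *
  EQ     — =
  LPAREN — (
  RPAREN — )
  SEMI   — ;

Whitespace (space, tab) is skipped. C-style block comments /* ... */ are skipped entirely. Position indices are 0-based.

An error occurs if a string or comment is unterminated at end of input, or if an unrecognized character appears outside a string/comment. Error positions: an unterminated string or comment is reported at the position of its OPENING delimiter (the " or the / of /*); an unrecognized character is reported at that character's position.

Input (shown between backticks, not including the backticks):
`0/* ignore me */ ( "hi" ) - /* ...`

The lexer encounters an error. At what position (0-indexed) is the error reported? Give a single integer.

Answer: 28

Derivation:
pos=0: emit NUM '0' (now at pos=1)
pos=1: enter COMMENT mode (saw '/*')
exit COMMENT mode (now at pos=16)
pos=17: emit LPAREN '('
pos=19: enter STRING mode
pos=19: emit STR "hi" (now at pos=23)
pos=24: emit RPAREN ')'
pos=26: emit MINUS '-'
pos=28: enter COMMENT mode (saw '/*')
pos=28: ERROR — unterminated comment (reached EOF)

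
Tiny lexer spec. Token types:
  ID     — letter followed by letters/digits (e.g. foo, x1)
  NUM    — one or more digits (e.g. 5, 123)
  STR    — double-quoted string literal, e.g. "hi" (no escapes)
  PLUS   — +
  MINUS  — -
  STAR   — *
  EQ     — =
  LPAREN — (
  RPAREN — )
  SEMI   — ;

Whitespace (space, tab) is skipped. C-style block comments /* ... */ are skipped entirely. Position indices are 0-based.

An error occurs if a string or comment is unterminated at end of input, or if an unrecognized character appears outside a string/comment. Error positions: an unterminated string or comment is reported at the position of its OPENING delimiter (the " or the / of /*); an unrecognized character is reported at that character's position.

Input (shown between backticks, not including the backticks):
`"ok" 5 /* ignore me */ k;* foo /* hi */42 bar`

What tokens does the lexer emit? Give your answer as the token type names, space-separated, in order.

pos=0: enter STRING mode
pos=0: emit STR "ok" (now at pos=4)
pos=5: emit NUM '5' (now at pos=6)
pos=7: enter COMMENT mode (saw '/*')
exit COMMENT mode (now at pos=22)
pos=23: emit ID 'k' (now at pos=24)
pos=24: emit SEMI ';'
pos=25: emit STAR '*'
pos=27: emit ID 'foo' (now at pos=30)
pos=31: enter COMMENT mode (saw '/*')
exit COMMENT mode (now at pos=39)
pos=39: emit NUM '42' (now at pos=41)
pos=42: emit ID 'bar' (now at pos=45)
DONE. 8 tokens: [STR, NUM, ID, SEMI, STAR, ID, NUM, ID]

Answer: STR NUM ID SEMI STAR ID NUM ID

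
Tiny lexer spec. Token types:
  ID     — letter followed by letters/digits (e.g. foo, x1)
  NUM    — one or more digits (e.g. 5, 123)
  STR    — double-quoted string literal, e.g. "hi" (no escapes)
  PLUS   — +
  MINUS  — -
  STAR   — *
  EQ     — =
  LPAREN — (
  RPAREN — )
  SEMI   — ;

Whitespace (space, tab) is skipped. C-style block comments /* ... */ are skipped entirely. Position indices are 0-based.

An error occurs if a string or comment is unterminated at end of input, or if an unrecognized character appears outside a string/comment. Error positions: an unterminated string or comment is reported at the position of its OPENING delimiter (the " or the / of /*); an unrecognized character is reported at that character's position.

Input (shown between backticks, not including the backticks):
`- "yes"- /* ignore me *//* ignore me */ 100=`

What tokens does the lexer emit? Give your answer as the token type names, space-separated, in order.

Answer: MINUS STR MINUS NUM EQ

Derivation:
pos=0: emit MINUS '-'
pos=2: enter STRING mode
pos=2: emit STR "yes" (now at pos=7)
pos=7: emit MINUS '-'
pos=9: enter COMMENT mode (saw '/*')
exit COMMENT mode (now at pos=24)
pos=24: enter COMMENT mode (saw '/*')
exit COMMENT mode (now at pos=39)
pos=40: emit NUM '100' (now at pos=43)
pos=43: emit EQ '='
DONE. 5 tokens: [MINUS, STR, MINUS, NUM, EQ]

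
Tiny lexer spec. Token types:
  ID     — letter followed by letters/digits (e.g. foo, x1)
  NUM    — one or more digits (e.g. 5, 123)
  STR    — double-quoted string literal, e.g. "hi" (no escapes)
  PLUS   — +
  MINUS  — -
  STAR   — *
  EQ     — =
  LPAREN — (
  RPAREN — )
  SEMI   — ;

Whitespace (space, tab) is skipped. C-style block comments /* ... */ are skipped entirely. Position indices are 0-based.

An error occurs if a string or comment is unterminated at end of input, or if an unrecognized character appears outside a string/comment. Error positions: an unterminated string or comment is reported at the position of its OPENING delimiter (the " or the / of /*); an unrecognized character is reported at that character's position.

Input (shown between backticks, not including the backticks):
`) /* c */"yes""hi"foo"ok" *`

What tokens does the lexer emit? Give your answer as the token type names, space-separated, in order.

Answer: RPAREN STR STR ID STR STAR

Derivation:
pos=0: emit RPAREN ')'
pos=2: enter COMMENT mode (saw '/*')
exit COMMENT mode (now at pos=9)
pos=9: enter STRING mode
pos=9: emit STR "yes" (now at pos=14)
pos=14: enter STRING mode
pos=14: emit STR "hi" (now at pos=18)
pos=18: emit ID 'foo' (now at pos=21)
pos=21: enter STRING mode
pos=21: emit STR "ok" (now at pos=25)
pos=26: emit STAR '*'
DONE. 6 tokens: [RPAREN, STR, STR, ID, STR, STAR]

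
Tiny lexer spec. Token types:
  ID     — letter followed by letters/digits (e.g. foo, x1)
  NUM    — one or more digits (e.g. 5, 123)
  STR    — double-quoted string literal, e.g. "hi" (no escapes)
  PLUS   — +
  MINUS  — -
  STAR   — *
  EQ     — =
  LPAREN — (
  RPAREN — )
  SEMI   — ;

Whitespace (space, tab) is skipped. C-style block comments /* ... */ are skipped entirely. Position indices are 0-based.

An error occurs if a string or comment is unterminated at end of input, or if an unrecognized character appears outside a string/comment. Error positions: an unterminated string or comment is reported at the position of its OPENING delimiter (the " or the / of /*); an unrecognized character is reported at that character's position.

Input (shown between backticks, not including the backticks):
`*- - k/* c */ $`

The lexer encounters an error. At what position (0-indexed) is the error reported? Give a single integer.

Answer: 14

Derivation:
pos=0: emit STAR '*'
pos=1: emit MINUS '-'
pos=3: emit MINUS '-'
pos=5: emit ID 'k' (now at pos=6)
pos=6: enter COMMENT mode (saw '/*')
exit COMMENT mode (now at pos=13)
pos=14: ERROR — unrecognized char '$'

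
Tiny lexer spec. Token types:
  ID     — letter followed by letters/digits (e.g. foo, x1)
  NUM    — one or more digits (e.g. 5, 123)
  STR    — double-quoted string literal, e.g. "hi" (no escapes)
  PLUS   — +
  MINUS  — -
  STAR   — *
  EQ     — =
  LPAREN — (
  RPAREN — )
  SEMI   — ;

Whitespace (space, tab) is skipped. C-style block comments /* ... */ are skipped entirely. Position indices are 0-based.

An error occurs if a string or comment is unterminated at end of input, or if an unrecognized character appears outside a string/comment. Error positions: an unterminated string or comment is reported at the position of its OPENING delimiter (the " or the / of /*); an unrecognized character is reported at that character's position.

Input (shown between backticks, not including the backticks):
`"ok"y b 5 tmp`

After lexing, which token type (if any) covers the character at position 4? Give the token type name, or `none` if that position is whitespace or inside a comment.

Answer: ID

Derivation:
pos=0: enter STRING mode
pos=0: emit STR "ok" (now at pos=4)
pos=4: emit ID 'y' (now at pos=5)
pos=6: emit ID 'b' (now at pos=7)
pos=8: emit NUM '5' (now at pos=9)
pos=10: emit ID 'tmp' (now at pos=13)
DONE. 5 tokens: [STR, ID, ID, NUM, ID]
Position 4: char is 'y' -> ID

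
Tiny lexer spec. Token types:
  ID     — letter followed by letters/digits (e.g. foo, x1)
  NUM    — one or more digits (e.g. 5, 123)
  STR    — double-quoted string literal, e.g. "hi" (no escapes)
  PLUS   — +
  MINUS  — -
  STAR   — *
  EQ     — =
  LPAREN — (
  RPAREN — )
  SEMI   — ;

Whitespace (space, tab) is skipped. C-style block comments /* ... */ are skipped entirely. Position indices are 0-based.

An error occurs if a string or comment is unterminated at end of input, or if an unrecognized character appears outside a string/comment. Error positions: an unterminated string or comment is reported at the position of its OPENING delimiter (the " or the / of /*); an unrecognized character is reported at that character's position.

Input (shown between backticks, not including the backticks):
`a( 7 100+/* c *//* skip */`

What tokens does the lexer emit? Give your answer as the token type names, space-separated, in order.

pos=0: emit ID 'a' (now at pos=1)
pos=1: emit LPAREN '('
pos=3: emit NUM '7' (now at pos=4)
pos=5: emit NUM '100' (now at pos=8)
pos=8: emit PLUS '+'
pos=9: enter COMMENT mode (saw '/*')
exit COMMENT mode (now at pos=16)
pos=16: enter COMMENT mode (saw '/*')
exit COMMENT mode (now at pos=26)
DONE. 5 tokens: [ID, LPAREN, NUM, NUM, PLUS]

Answer: ID LPAREN NUM NUM PLUS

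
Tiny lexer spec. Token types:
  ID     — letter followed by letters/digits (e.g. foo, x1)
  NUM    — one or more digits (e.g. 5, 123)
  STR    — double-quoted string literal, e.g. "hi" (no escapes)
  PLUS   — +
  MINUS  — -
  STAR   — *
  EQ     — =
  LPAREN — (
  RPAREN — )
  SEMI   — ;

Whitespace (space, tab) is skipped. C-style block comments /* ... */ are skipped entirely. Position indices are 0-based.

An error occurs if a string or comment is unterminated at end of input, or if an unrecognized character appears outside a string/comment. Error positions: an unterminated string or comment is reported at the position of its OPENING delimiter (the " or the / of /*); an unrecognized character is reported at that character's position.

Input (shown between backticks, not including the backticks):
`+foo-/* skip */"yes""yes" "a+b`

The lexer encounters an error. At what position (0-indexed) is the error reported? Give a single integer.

Answer: 26

Derivation:
pos=0: emit PLUS '+'
pos=1: emit ID 'foo' (now at pos=4)
pos=4: emit MINUS '-'
pos=5: enter COMMENT mode (saw '/*')
exit COMMENT mode (now at pos=15)
pos=15: enter STRING mode
pos=15: emit STR "yes" (now at pos=20)
pos=20: enter STRING mode
pos=20: emit STR "yes" (now at pos=25)
pos=26: enter STRING mode
pos=26: ERROR — unterminated string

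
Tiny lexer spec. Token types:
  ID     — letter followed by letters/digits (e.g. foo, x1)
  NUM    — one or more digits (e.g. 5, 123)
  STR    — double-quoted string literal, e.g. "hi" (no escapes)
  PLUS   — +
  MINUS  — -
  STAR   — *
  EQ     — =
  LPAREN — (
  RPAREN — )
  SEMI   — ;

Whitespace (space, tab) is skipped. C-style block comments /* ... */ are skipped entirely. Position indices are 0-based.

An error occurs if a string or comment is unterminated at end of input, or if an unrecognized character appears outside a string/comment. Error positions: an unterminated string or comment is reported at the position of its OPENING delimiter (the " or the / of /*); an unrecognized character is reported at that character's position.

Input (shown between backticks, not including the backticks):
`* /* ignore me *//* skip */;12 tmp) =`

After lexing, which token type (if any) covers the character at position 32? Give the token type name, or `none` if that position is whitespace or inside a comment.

pos=0: emit STAR '*'
pos=2: enter COMMENT mode (saw '/*')
exit COMMENT mode (now at pos=17)
pos=17: enter COMMENT mode (saw '/*')
exit COMMENT mode (now at pos=27)
pos=27: emit SEMI ';'
pos=28: emit NUM '12' (now at pos=30)
pos=31: emit ID 'tmp' (now at pos=34)
pos=34: emit RPAREN ')'
pos=36: emit EQ '='
DONE. 6 tokens: [STAR, SEMI, NUM, ID, RPAREN, EQ]
Position 32: char is 'm' -> ID

Answer: ID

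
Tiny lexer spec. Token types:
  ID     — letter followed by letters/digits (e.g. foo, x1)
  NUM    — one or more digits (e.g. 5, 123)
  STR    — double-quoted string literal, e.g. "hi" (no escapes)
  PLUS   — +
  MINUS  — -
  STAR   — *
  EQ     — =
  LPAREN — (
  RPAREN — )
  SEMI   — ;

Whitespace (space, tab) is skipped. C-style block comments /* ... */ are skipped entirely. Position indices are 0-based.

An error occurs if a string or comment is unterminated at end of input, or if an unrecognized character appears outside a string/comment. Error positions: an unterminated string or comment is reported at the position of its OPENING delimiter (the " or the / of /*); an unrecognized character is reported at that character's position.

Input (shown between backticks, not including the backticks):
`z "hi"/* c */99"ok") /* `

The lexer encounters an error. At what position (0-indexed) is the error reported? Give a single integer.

pos=0: emit ID 'z' (now at pos=1)
pos=2: enter STRING mode
pos=2: emit STR "hi" (now at pos=6)
pos=6: enter COMMENT mode (saw '/*')
exit COMMENT mode (now at pos=13)
pos=13: emit NUM '99' (now at pos=15)
pos=15: enter STRING mode
pos=15: emit STR "ok" (now at pos=19)
pos=19: emit RPAREN ')'
pos=21: enter COMMENT mode (saw '/*')
pos=21: ERROR — unterminated comment (reached EOF)

Answer: 21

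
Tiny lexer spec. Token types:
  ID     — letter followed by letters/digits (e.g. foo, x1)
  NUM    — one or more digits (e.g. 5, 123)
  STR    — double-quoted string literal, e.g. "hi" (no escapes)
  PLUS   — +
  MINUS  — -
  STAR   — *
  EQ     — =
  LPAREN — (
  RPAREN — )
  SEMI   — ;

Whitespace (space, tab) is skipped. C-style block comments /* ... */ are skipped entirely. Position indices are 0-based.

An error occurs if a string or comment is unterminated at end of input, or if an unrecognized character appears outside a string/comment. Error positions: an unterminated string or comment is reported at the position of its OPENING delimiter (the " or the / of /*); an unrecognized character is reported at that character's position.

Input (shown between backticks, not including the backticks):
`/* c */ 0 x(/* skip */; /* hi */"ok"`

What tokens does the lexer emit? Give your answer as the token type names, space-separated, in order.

Answer: NUM ID LPAREN SEMI STR

Derivation:
pos=0: enter COMMENT mode (saw '/*')
exit COMMENT mode (now at pos=7)
pos=8: emit NUM '0' (now at pos=9)
pos=10: emit ID 'x' (now at pos=11)
pos=11: emit LPAREN '('
pos=12: enter COMMENT mode (saw '/*')
exit COMMENT mode (now at pos=22)
pos=22: emit SEMI ';'
pos=24: enter COMMENT mode (saw '/*')
exit COMMENT mode (now at pos=32)
pos=32: enter STRING mode
pos=32: emit STR "ok" (now at pos=36)
DONE. 5 tokens: [NUM, ID, LPAREN, SEMI, STR]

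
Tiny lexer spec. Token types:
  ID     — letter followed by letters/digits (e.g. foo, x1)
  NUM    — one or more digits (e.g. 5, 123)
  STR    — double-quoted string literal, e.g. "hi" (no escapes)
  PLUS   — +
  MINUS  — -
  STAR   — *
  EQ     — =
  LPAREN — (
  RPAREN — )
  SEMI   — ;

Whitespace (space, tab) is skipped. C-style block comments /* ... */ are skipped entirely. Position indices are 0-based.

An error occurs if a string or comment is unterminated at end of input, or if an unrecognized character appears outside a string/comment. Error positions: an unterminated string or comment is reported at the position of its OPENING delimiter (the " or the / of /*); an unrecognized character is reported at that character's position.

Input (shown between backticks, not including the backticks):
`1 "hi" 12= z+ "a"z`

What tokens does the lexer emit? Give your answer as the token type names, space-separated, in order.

Answer: NUM STR NUM EQ ID PLUS STR ID

Derivation:
pos=0: emit NUM '1' (now at pos=1)
pos=2: enter STRING mode
pos=2: emit STR "hi" (now at pos=6)
pos=7: emit NUM '12' (now at pos=9)
pos=9: emit EQ '='
pos=11: emit ID 'z' (now at pos=12)
pos=12: emit PLUS '+'
pos=14: enter STRING mode
pos=14: emit STR "a" (now at pos=17)
pos=17: emit ID 'z' (now at pos=18)
DONE. 8 tokens: [NUM, STR, NUM, EQ, ID, PLUS, STR, ID]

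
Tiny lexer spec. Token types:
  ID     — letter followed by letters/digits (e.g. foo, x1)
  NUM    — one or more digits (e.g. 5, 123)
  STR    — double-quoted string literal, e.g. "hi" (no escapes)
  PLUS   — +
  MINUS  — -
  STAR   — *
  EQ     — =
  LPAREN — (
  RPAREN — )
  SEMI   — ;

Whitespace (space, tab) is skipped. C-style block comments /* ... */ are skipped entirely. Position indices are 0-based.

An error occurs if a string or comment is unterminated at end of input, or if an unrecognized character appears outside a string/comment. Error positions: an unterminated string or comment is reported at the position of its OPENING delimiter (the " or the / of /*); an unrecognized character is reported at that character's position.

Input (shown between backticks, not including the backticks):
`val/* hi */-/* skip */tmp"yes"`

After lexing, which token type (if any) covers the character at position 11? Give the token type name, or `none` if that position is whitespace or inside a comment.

pos=0: emit ID 'val' (now at pos=3)
pos=3: enter COMMENT mode (saw '/*')
exit COMMENT mode (now at pos=11)
pos=11: emit MINUS '-'
pos=12: enter COMMENT mode (saw '/*')
exit COMMENT mode (now at pos=22)
pos=22: emit ID 'tmp' (now at pos=25)
pos=25: enter STRING mode
pos=25: emit STR "yes" (now at pos=30)
DONE. 4 tokens: [ID, MINUS, ID, STR]
Position 11: char is '-' -> MINUS

Answer: MINUS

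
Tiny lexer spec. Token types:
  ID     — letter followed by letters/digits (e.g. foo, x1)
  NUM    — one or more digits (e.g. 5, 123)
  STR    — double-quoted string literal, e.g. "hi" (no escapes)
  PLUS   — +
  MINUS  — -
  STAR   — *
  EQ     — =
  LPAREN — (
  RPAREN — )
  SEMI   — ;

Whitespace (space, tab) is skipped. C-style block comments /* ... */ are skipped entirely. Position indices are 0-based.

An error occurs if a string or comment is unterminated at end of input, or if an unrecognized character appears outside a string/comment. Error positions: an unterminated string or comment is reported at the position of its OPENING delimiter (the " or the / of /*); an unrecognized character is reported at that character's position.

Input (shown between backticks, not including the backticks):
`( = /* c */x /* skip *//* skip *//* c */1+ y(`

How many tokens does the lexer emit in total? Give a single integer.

Answer: 7

Derivation:
pos=0: emit LPAREN '('
pos=2: emit EQ '='
pos=4: enter COMMENT mode (saw '/*')
exit COMMENT mode (now at pos=11)
pos=11: emit ID 'x' (now at pos=12)
pos=13: enter COMMENT mode (saw '/*')
exit COMMENT mode (now at pos=23)
pos=23: enter COMMENT mode (saw '/*')
exit COMMENT mode (now at pos=33)
pos=33: enter COMMENT mode (saw '/*')
exit COMMENT mode (now at pos=40)
pos=40: emit NUM '1' (now at pos=41)
pos=41: emit PLUS '+'
pos=43: emit ID 'y' (now at pos=44)
pos=44: emit LPAREN '('
DONE. 7 tokens: [LPAREN, EQ, ID, NUM, PLUS, ID, LPAREN]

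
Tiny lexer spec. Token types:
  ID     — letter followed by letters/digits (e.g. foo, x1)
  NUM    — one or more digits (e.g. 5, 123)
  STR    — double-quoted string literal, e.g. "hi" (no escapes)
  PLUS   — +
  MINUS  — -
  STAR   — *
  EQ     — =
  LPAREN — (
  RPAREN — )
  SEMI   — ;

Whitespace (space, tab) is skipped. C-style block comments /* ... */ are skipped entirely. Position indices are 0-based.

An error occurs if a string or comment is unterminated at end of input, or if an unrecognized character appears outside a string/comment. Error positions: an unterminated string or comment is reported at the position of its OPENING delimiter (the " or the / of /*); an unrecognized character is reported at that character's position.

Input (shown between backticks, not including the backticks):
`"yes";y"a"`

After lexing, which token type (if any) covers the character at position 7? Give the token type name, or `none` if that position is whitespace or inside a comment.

pos=0: enter STRING mode
pos=0: emit STR "yes" (now at pos=5)
pos=5: emit SEMI ';'
pos=6: emit ID 'y' (now at pos=7)
pos=7: enter STRING mode
pos=7: emit STR "a" (now at pos=10)
DONE. 4 tokens: [STR, SEMI, ID, STR]
Position 7: char is '"' -> STR

Answer: STR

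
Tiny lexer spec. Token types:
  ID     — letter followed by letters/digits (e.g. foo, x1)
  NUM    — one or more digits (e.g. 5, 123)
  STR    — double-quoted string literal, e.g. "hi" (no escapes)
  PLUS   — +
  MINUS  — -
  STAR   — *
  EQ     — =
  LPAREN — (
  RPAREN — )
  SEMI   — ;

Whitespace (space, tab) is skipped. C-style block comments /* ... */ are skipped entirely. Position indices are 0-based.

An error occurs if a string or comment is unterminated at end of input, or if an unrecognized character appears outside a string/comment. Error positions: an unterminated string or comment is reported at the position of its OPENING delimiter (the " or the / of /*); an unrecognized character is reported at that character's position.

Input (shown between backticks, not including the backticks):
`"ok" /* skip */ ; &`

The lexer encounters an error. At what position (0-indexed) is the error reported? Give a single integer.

pos=0: enter STRING mode
pos=0: emit STR "ok" (now at pos=4)
pos=5: enter COMMENT mode (saw '/*')
exit COMMENT mode (now at pos=15)
pos=16: emit SEMI ';'
pos=18: ERROR — unrecognized char '&'

Answer: 18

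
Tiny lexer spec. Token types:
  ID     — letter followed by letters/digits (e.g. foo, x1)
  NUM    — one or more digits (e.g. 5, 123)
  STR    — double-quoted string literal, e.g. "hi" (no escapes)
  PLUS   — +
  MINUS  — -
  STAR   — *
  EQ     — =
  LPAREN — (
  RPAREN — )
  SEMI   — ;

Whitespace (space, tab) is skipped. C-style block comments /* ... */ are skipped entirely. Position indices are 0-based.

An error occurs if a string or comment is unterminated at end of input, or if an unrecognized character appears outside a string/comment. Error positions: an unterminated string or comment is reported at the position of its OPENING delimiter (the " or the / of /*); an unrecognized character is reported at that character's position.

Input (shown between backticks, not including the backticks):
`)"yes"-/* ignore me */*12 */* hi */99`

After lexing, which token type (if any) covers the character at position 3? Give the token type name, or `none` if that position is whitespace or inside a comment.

Answer: STR

Derivation:
pos=0: emit RPAREN ')'
pos=1: enter STRING mode
pos=1: emit STR "yes" (now at pos=6)
pos=6: emit MINUS '-'
pos=7: enter COMMENT mode (saw '/*')
exit COMMENT mode (now at pos=22)
pos=22: emit STAR '*'
pos=23: emit NUM '12' (now at pos=25)
pos=26: emit STAR '*'
pos=27: enter COMMENT mode (saw '/*')
exit COMMENT mode (now at pos=35)
pos=35: emit NUM '99' (now at pos=37)
DONE. 7 tokens: [RPAREN, STR, MINUS, STAR, NUM, STAR, NUM]
Position 3: char is 'e' -> STR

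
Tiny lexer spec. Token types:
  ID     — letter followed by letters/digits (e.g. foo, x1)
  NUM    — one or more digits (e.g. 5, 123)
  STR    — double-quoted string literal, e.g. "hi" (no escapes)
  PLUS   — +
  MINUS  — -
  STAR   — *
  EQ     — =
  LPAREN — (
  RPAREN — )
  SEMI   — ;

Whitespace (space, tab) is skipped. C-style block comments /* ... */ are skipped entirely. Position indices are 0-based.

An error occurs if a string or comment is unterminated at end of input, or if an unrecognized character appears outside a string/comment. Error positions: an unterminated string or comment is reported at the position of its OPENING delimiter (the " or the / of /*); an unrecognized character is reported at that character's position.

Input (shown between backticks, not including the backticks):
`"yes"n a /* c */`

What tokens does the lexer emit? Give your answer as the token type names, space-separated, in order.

pos=0: enter STRING mode
pos=0: emit STR "yes" (now at pos=5)
pos=5: emit ID 'n' (now at pos=6)
pos=7: emit ID 'a' (now at pos=8)
pos=9: enter COMMENT mode (saw '/*')
exit COMMENT mode (now at pos=16)
DONE. 3 tokens: [STR, ID, ID]

Answer: STR ID ID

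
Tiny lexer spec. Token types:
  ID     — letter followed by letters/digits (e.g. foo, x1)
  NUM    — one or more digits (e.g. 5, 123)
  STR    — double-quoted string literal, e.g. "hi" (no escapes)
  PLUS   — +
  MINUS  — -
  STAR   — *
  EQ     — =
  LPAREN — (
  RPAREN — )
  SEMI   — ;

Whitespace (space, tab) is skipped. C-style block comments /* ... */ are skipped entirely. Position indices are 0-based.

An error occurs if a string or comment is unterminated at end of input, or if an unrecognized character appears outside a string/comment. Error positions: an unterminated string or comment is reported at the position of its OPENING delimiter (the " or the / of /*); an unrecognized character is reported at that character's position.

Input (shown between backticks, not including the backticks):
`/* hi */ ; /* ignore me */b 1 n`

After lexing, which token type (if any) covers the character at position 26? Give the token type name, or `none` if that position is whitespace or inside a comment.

Answer: ID

Derivation:
pos=0: enter COMMENT mode (saw '/*')
exit COMMENT mode (now at pos=8)
pos=9: emit SEMI ';'
pos=11: enter COMMENT mode (saw '/*')
exit COMMENT mode (now at pos=26)
pos=26: emit ID 'b' (now at pos=27)
pos=28: emit NUM '1' (now at pos=29)
pos=30: emit ID 'n' (now at pos=31)
DONE. 4 tokens: [SEMI, ID, NUM, ID]
Position 26: char is 'b' -> ID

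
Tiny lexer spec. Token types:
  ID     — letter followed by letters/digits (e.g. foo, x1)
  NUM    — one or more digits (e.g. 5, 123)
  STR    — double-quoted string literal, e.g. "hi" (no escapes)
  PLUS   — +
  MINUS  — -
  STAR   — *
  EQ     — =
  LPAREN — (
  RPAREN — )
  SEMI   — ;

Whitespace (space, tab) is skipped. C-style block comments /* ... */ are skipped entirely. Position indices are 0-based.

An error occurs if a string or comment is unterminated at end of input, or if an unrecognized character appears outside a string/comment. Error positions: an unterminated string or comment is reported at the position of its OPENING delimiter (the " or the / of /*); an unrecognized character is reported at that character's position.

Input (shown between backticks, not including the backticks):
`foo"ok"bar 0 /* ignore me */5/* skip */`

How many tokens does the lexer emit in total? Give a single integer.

Answer: 5

Derivation:
pos=0: emit ID 'foo' (now at pos=3)
pos=3: enter STRING mode
pos=3: emit STR "ok" (now at pos=7)
pos=7: emit ID 'bar' (now at pos=10)
pos=11: emit NUM '0' (now at pos=12)
pos=13: enter COMMENT mode (saw '/*')
exit COMMENT mode (now at pos=28)
pos=28: emit NUM '5' (now at pos=29)
pos=29: enter COMMENT mode (saw '/*')
exit COMMENT mode (now at pos=39)
DONE. 5 tokens: [ID, STR, ID, NUM, NUM]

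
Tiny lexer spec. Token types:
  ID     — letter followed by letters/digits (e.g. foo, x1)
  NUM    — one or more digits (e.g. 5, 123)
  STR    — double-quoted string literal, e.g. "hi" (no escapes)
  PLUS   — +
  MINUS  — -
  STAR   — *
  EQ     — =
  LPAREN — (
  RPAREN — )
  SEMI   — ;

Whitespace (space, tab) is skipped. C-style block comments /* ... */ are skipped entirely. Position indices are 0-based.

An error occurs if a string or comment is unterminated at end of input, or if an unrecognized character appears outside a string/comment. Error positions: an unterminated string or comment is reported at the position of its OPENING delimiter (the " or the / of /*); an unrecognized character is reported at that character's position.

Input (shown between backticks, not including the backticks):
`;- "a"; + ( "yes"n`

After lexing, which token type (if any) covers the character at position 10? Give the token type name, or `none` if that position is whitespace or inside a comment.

pos=0: emit SEMI ';'
pos=1: emit MINUS '-'
pos=3: enter STRING mode
pos=3: emit STR "a" (now at pos=6)
pos=6: emit SEMI ';'
pos=8: emit PLUS '+'
pos=10: emit LPAREN '('
pos=12: enter STRING mode
pos=12: emit STR "yes" (now at pos=17)
pos=17: emit ID 'n' (now at pos=18)
DONE. 8 tokens: [SEMI, MINUS, STR, SEMI, PLUS, LPAREN, STR, ID]
Position 10: char is '(' -> LPAREN

Answer: LPAREN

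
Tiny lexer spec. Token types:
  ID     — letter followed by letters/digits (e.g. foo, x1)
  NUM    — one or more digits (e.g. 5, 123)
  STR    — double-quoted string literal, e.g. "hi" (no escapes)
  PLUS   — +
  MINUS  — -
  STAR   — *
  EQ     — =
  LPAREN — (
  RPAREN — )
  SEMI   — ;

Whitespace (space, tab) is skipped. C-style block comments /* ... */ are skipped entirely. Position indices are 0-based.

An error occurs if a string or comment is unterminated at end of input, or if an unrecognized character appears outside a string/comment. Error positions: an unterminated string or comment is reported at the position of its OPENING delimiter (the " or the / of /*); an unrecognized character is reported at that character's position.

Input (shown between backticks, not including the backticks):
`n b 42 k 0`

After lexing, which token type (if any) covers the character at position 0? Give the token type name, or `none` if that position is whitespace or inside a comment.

Answer: ID

Derivation:
pos=0: emit ID 'n' (now at pos=1)
pos=2: emit ID 'b' (now at pos=3)
pos=4: emit NUM '42' (now at pos=6)
pos=7: emit ID 'k' (now at pos=8)
pos=9: emit NUM '0' (now at pos=10)
DONE. 5 tokens: [ID, ID, NUM, ID, NUM]
Position 0: char is 'n' -> ID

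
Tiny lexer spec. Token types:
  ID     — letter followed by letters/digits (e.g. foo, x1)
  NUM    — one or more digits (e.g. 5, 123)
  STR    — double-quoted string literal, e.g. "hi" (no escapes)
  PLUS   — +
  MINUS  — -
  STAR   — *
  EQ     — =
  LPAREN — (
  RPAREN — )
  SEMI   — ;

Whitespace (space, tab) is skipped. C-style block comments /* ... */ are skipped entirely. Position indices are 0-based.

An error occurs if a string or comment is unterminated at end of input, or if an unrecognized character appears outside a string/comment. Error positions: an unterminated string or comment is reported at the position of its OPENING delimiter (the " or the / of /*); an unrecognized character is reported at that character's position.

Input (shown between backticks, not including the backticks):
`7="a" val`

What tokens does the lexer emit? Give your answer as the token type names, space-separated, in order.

Answer: NUM EQ STR ID

Derivation:
pos=0: emit NUM '7' (now at pos=1)
pos=1: emit EQ '='
pos=2: enter STRING mode
pos=2: emit STR "a" (now at pos=5)
pos=6: emit ID 'val' (now at pos=9)
DONE. 4 tokens: [NUM, EQ, STR, ID]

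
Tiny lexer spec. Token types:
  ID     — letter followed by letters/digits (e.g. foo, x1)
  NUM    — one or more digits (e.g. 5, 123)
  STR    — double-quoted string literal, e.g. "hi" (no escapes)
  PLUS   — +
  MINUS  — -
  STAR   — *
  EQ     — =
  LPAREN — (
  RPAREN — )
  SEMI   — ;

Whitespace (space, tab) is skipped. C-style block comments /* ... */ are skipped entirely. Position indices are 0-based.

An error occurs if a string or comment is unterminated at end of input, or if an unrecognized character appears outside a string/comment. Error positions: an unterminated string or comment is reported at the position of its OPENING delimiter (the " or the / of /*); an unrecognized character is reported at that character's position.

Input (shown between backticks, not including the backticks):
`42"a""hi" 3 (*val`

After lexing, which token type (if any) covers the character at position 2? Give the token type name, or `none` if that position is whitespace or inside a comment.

pos=0: emit NUM '42' (now at pos=2)
pos=2: enter STRING mode
pos=2: emit STR "a" (now at pos=5)
pos=5: enter STRING mode
pos=5: emit STR "hi" (now at pos=9)
pos=10: emit NUM '3' (now at pos=11)
pos=12: emit LPAREN '('
pos=13: emit STAR '*'
pos=14: emit ID 'val' (now at pos=17)
DONE. 7 tokens: [NUM, STR, STR, NUM, LPAREN, STAR, ID]
Position 2: char is '"' -> STR

Answer: STR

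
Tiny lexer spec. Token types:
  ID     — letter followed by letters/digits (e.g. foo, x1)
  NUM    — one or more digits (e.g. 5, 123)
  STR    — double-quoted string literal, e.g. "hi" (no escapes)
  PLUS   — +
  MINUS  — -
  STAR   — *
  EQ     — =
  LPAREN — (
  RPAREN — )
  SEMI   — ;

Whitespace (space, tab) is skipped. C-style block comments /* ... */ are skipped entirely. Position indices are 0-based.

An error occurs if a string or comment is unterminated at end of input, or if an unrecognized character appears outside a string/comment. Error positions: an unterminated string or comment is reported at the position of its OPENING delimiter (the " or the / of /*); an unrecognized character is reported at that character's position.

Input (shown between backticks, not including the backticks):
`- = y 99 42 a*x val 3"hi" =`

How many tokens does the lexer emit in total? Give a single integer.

pos=0: emit MINUS '-'
pos=2: emit EQ '='
pos=4: emit ID 'y' (now at pos=5)
pos=6: emit NUM '99' (now at pos=8)
pos=9: emit NUM '42' (now at pos=11)
pos=12: emit ID 'a' (now at pos=13)
pos=13: emit STAR '*'
pos=14: emit ID 'x' (now at pos=15)
pos=16: emit ID 'val' (now at pos=19)
pos=20: emit NUM '3' (now at pos=21)
pos=21: enter STRING mode
pos=21: emit STR "hi" (now at pos=25)
pos=26: emit EQ '='
DONE. 12 tokens: [MINUS, EQ, ID, NUM, NUM, ID, STAR, ID, ID, NUM, STR, EQ]

Answer: 12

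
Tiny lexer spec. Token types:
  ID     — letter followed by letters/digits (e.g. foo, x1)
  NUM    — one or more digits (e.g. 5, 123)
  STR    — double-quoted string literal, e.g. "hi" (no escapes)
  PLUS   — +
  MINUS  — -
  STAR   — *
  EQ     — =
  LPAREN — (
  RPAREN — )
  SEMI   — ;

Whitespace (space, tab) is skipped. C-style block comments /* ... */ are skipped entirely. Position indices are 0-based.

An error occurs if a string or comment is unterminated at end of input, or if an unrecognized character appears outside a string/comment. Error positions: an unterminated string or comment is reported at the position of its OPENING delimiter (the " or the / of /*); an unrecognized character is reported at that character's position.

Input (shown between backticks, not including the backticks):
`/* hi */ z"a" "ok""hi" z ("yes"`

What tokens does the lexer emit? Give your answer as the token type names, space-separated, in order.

Answer: ID STR STR STR ID LPAREN STR

Derivation:
pos=0: enter COMMENT mode (saw '/*')
exit COMMENT mode (now at pos=8)
pos=9: emit ID 'z' (now at pos=10)
pos=10: enter STRING mode
pos=10: emit STR "a" (now at pos=13)
pos=14: enter STRING mode
pos=14: emit STR "ok" (now at pos=18)
pos=18: enter STRING mode
pos=18: emit STR "hi" (now at pos=22)
pos=23: emit ID 'z' (now at pos=24)
pos=25: emit LPAREN '('
pos=26: enter STRING mode
pos=26: emit STR "yes" (now at pos=31)
DONE. 7 tokens: [ID, STR, STR, STR, ID, LPAREN, STR]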